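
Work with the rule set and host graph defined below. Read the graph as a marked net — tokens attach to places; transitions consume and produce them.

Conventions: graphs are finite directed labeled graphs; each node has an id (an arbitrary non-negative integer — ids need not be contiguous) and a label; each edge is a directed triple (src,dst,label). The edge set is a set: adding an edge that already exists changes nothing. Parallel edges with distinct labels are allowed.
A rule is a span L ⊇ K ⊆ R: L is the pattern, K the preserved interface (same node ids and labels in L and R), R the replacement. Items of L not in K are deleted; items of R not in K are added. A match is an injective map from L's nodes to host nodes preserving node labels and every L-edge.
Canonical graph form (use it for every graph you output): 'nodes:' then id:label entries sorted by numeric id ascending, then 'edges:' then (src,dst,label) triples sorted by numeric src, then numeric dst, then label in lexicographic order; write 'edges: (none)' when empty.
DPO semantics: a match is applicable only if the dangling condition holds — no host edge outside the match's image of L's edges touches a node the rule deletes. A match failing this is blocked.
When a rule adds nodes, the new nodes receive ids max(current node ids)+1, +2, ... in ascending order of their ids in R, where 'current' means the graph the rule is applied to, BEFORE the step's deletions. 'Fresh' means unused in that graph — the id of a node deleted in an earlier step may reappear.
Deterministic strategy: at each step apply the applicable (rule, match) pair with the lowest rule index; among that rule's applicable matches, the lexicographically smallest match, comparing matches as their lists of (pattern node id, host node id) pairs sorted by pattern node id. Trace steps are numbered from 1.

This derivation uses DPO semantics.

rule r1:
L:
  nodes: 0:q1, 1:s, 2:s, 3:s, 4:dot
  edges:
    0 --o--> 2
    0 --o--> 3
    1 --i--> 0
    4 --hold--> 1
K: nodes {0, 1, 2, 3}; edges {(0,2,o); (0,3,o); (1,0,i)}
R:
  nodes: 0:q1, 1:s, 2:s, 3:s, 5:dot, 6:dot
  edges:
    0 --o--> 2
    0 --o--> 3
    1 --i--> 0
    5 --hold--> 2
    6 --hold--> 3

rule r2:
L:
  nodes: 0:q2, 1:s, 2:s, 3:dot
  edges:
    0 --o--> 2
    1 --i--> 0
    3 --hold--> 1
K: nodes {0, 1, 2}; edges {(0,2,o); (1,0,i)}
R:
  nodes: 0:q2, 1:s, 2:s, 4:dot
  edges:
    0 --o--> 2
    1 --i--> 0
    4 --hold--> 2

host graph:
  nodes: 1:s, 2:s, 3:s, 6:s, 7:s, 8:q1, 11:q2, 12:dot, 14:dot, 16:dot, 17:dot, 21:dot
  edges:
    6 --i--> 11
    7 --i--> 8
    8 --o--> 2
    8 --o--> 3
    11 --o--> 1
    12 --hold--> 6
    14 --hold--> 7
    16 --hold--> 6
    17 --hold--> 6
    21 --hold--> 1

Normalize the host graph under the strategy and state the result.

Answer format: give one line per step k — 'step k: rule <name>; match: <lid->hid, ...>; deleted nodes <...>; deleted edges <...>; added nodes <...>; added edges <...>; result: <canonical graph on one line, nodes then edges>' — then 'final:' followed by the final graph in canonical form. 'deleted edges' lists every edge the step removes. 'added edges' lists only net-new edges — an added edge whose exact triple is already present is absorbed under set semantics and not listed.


step 1: rule r1; match: 0->8, 1->7, 2->2, 3->3, 4->14; deleted nodes 14; deleted edges (14,7,hold); added nodes 22, 23; added edges (22,2,hold); (23,3,hold); result: nodes: 1:s, 2:s, 3:s, 6:s, 7:s, 8:q1, 11:q2, 12:dot, 16:dot, 17:dot, 21:dot, 22:dot, 23:dot edges: (6,11,i); (7,8,i); (8,2,o); (8,3,o); (11,1,o); (12,6,hold); (16,6,hold); (17,6,hold); (21,1,hold); (22,2,hold); (23,3,hold)
step 2: rule r2; match: 0->11, 1->6, 2->1, 3->12; deleted nodes 12; deleted edges (12,6,hold); added nodes 24; added edges (24,1,hold); result: nodes: 1:s, 2:s, 3:s, 6:s, 7:s, 8:q1, 11:q2, 16:dot, 17:dot, 21:dot, 22:dot, 23:dot, 24:dot edges: (6,11,i); (7,8,i); (8,2,o); (8,3,o); (11,1,o); (16,6,hold); (17,6,hold); (21,1,hold); (22,2,hold); (23,3,hold); (24,1,hold)
step 3: rule r2; match: 0->11, 1->6, 2->1, 3->16; deleted nodes 16; deleted edges (16,6,hold); added nodes 25; added edges (25,1,hold); result: nodes: 1:s, 2:s, 3:s, 6:s, 7:s, 8:q1, 11:q2, 17:dot, 21:dot, 22:dot, 23:dot, 24:dot, 25:dot edges: (6,11,i); (7,8,i); (8,2,o); (8,3,o); (11,1,o); (17,6,hold); (21,1,hold); (22,2,hold); (23,3,hold); (24,1,hold); (25,1,hold)
step 4: rule r2; match: 0->11, 1->6, 2->1, 3->17; deleted nodes 17; deleted edges (17,6,hold); added nodes 26; added edges (26,1,hold); result: nodes: 1:s, 2:s, 3:s, 6:s, 7:s, 8:q1, 11:q2, 21:dot, 22:dot, 23:dot, 24:dot, 25:dot, 26:dot edges: (6,11,i); (7,8,i); (8,2,o); (8,3,o); (11,1,o); (21,1,hold); (22,2,hold); (23,3,hold); (24,1,hold); (25,1,hold); (26,1,hold)
final:
nodes: 1:s, 2:s, 3:s, 6:s, 7:s, 8:q1, 11:q2, 21:dot, 22:dot, 23:dot, 24:dot, 25:dot, 26:dot
edges: (6,11,i); (7,8,i); (8,2,o); (8,3,o); (11,1,o); (21,1,hold); (22,2,hold); (23,3,hold); (24,1,hold); (25,1,hold); (26,1,hold)


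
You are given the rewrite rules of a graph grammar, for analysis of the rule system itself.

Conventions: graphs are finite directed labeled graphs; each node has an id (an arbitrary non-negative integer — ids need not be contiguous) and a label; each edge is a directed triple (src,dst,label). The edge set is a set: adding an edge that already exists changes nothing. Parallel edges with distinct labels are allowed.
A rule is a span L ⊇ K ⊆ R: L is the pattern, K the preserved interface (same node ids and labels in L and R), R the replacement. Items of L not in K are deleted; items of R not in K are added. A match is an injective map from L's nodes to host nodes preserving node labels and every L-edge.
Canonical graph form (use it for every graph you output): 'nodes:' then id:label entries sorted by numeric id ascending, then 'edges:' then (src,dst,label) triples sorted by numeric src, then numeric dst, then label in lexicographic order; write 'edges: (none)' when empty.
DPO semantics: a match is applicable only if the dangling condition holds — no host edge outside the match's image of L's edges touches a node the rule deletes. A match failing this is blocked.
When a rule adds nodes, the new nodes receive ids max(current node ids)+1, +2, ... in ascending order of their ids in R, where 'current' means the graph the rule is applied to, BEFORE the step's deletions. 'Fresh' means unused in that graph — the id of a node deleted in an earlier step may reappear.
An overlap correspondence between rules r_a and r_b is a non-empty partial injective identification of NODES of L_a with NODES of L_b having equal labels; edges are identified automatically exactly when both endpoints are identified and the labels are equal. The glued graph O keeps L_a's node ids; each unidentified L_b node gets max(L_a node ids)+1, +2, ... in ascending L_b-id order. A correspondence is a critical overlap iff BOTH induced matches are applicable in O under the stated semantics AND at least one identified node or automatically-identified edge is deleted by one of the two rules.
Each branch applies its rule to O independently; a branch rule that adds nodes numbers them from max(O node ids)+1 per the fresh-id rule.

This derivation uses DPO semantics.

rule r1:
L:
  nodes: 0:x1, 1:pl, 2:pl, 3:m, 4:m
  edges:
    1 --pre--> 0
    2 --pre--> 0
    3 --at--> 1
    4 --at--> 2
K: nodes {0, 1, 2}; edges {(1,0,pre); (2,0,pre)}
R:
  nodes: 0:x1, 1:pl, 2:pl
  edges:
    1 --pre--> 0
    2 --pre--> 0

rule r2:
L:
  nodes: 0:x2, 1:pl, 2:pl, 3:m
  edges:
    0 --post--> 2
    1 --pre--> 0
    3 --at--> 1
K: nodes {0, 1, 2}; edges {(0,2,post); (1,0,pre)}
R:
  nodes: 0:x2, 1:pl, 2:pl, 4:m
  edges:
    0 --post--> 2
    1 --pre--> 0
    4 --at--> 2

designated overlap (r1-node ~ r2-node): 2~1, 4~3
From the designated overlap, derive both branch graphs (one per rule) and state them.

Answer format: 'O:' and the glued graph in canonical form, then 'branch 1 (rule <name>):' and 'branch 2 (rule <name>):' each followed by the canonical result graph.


O:
nodes: 0:x1, 1:pl, 2:pl, 3:m, 4:m, 5:x2, 6:pl
edges: (1,0,pre); (2,0,pre); (2,5,pre); (3,1,at); (4,2,at); (5,6,post)
branch 1 (rule r1):
nodes: 0:x1, 1:pl, 2:pl, 5:x2, 6:pl
edges: (1,0,pre); (2,0,pre); (2,5,pre); (5,6,post)
branch 2 (rule r2):
nodes: 0:x1, 1:pl, 2:pl, 3:m, 5:x2, 6:pl, 7:m
edges: (1,0,pre); (2,0,pre); (2,5,pre); (3,1,at); (5,6,post); (7,6,at)


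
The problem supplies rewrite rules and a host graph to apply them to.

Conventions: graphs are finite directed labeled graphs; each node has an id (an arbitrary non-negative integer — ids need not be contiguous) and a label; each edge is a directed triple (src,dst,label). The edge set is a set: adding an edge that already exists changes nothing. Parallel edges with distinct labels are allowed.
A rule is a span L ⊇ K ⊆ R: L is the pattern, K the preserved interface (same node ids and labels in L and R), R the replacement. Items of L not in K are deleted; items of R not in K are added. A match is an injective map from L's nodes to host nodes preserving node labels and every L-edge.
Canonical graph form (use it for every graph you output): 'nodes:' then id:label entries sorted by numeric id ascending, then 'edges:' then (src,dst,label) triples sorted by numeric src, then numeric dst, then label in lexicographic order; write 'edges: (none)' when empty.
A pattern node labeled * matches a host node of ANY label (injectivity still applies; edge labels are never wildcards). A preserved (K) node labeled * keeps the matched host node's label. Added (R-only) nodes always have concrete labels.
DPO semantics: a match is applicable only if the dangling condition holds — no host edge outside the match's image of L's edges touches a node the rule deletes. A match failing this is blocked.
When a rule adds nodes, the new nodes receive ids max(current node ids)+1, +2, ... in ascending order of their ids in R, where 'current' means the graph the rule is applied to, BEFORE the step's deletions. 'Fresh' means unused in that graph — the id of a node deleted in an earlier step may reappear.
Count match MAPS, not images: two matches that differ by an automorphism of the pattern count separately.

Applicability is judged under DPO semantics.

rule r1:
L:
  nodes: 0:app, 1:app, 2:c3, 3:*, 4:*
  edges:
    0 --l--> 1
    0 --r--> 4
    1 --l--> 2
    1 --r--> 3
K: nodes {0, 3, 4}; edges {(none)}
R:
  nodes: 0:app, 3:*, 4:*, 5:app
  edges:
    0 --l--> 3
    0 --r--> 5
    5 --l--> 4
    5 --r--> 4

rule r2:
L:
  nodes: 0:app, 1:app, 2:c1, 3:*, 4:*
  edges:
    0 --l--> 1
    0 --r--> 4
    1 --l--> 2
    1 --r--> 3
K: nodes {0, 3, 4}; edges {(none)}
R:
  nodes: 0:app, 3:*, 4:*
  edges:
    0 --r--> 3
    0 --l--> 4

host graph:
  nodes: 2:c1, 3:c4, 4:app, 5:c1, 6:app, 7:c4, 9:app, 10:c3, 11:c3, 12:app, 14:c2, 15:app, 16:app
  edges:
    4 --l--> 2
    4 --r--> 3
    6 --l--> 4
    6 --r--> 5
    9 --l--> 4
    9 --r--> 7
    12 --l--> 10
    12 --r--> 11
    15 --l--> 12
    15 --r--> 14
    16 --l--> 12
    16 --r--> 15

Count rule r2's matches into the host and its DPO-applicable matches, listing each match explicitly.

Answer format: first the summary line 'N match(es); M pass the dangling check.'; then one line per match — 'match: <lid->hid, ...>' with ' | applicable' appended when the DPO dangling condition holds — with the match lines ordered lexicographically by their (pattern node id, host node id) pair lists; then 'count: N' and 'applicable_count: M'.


2 match(es); 0 pass the dangling check.
match: 0->6, 1->4, 2->2, 3->3, 4->5
match: 0->9, 1->4, 2->2, 3->3, 4->7
count: 2
applicable_count: 0


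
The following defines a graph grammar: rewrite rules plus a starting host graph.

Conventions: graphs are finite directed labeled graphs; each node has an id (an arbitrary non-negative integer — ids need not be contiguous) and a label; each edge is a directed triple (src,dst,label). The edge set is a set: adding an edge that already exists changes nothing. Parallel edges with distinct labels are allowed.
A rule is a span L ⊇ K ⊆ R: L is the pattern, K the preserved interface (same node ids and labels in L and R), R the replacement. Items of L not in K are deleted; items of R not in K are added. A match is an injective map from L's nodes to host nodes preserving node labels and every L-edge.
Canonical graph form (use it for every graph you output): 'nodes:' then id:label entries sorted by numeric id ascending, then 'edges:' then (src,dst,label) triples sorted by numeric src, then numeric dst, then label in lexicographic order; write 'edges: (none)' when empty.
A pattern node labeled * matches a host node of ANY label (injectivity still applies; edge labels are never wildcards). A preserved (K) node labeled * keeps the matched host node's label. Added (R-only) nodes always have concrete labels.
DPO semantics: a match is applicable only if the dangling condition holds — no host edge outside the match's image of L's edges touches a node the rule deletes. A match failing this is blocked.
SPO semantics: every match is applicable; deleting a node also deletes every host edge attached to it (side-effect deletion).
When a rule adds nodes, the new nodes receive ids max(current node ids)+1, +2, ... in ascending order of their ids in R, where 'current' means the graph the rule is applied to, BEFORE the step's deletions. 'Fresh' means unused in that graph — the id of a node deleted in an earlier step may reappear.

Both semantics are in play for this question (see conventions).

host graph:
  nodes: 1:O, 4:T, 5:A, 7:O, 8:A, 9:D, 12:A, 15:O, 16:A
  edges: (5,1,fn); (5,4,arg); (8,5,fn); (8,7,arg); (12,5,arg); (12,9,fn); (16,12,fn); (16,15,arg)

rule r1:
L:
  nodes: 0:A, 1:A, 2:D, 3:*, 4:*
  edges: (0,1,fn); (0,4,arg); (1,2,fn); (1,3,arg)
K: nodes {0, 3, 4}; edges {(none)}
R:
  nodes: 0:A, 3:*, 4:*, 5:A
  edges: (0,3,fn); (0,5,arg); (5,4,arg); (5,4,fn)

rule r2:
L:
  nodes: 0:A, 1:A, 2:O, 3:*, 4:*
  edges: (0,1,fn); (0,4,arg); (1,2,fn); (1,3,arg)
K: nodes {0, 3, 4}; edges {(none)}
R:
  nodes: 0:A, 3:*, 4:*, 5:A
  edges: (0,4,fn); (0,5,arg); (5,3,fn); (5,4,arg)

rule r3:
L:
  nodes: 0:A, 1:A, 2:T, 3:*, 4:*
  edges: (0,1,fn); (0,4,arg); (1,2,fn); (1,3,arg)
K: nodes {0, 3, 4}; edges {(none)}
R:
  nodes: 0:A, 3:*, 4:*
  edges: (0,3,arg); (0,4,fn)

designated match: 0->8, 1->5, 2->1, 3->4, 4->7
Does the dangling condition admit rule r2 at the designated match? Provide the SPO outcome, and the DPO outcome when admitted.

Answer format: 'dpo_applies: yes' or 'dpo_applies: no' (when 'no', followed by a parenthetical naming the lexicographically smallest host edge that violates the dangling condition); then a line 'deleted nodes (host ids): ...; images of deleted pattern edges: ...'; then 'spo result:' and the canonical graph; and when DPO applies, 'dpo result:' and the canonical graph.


dpo_applies: no
(the rule deletes node 5, which keeps host edge (12,5,arg) outside the match image — the dangling condition fails, DPO blocks; SPO proceeds and side-deletes such edges)
deleted nodes (host ids): 1, 5; images of deleted pattern edges: (5,1,fn); (5,4,arg); (8,5,fn); (8,7,arg)
spo result:
nodes: 4:T, 7:O, 8:A, 9:D, 12:A, 15:O, 16:A, 17:A
edges: (8,7,fn); (8,17,arg); (12,9,fn); (16,12,fn); (16,15,arg); (17,4,fn); (17,7,arg)


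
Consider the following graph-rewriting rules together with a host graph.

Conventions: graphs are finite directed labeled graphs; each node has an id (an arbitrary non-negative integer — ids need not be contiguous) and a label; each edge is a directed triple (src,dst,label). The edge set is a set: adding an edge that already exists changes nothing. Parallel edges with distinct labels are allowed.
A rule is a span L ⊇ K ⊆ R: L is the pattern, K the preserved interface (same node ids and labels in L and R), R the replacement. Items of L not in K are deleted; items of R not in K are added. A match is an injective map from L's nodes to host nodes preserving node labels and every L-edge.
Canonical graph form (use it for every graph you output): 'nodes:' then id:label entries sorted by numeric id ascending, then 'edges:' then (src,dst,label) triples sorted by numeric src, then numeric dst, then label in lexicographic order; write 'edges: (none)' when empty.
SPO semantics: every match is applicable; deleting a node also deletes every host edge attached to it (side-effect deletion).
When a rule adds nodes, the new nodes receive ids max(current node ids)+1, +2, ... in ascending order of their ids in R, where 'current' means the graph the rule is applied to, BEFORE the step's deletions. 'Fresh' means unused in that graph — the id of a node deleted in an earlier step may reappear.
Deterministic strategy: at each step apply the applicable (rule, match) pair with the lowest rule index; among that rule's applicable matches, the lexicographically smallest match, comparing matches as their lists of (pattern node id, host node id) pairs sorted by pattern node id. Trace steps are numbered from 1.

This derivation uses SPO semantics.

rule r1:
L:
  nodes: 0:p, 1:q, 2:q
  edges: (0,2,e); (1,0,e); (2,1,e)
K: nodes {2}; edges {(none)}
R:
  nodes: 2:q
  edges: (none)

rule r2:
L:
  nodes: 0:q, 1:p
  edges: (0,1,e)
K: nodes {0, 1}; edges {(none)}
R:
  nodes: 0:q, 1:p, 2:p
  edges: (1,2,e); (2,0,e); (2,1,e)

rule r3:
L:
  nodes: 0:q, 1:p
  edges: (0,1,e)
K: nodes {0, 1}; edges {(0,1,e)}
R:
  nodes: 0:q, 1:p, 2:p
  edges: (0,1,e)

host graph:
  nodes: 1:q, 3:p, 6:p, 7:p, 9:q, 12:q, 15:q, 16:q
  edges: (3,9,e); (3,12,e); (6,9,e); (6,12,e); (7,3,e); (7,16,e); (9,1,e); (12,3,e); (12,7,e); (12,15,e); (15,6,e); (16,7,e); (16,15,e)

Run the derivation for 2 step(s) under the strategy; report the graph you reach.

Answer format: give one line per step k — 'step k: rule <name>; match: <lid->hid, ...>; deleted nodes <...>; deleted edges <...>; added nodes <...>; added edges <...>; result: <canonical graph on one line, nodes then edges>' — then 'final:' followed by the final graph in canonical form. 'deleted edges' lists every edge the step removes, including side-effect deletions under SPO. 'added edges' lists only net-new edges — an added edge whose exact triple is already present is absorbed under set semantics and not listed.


step 1: rule r1; match: 0->6, 1->15, 2->12; deleted nodes 6, 15; deleted edges (6,9,e); (6,12,e); (12,15,e); (15,6,e); (16,15,e); added nodes (none); added edges (none); result: nodes: 1:q, 3:p, 7:p, 9:q, 12:q, 16:q edges: (3,9,e); (3,12,e); (7,3,e); (7,16,e); (9,1,e); (12,3,e); (12,7,e); (16,7,e)
step 2: rule r2; match: 0->12, 1->3; deleted nodes (none); deleted edges (12,3,e); added nodes 17; added edges (3,17,e); (17,3,e); (17,12,e); result: nodes: 1:q, 3:p, 7:p, 9:q, 12:q, 16:q, 17:p edges: (3,9,e); (3,12,e); (3,17,e); (7,3,e); (7,16,e); (9,1,e); (12,7,e); (16,7,e); (17,3,e); (17,12,e)
final:
nodes: 1:q, 3:p, 7:p, 9:q, 12:q, 16:q, 17:p
edges: (3,9,e); (3,12,e); (3,17,e); (7,3,e); (7,16,e); (9,1,e); (12,7,e); (16,7,e); (17,3,e); (17,12,e)


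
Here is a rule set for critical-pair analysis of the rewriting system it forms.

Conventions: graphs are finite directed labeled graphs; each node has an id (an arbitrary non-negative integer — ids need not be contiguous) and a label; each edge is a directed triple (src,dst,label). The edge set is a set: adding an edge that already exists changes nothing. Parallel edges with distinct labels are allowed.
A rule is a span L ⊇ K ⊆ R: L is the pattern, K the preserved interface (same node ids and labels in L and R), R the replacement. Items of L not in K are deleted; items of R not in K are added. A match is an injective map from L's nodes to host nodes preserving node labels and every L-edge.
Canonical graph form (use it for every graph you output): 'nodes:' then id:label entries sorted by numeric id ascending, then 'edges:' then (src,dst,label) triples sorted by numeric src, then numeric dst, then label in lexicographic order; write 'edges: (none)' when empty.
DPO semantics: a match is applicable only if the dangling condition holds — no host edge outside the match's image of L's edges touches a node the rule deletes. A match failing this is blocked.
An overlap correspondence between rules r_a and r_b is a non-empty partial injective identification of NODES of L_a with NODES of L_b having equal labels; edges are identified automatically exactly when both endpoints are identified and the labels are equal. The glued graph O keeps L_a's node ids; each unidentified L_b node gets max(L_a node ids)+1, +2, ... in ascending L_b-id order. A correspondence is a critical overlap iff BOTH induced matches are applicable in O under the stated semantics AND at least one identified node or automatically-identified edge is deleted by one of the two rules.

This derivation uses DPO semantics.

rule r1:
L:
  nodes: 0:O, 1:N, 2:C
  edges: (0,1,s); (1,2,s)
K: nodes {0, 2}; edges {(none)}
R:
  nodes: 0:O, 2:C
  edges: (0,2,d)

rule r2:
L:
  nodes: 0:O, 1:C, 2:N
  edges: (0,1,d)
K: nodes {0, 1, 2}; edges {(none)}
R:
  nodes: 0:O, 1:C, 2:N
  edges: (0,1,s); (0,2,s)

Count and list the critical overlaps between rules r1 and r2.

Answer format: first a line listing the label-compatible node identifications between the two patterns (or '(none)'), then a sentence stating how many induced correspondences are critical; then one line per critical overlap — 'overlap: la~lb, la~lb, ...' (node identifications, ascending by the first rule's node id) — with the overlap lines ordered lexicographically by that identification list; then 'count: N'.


label-compatible node identifications between L(r1) and L(r2): 0~0, 1~2, 2~1
4 of the induced correspondences are critical overlaps of r1 and r2.
overlap: 0~0, 1~2
overlap: 0~0, 1~2, 2~1
overlap: 1~2
overlap: 1~2, 2~1
count: 4


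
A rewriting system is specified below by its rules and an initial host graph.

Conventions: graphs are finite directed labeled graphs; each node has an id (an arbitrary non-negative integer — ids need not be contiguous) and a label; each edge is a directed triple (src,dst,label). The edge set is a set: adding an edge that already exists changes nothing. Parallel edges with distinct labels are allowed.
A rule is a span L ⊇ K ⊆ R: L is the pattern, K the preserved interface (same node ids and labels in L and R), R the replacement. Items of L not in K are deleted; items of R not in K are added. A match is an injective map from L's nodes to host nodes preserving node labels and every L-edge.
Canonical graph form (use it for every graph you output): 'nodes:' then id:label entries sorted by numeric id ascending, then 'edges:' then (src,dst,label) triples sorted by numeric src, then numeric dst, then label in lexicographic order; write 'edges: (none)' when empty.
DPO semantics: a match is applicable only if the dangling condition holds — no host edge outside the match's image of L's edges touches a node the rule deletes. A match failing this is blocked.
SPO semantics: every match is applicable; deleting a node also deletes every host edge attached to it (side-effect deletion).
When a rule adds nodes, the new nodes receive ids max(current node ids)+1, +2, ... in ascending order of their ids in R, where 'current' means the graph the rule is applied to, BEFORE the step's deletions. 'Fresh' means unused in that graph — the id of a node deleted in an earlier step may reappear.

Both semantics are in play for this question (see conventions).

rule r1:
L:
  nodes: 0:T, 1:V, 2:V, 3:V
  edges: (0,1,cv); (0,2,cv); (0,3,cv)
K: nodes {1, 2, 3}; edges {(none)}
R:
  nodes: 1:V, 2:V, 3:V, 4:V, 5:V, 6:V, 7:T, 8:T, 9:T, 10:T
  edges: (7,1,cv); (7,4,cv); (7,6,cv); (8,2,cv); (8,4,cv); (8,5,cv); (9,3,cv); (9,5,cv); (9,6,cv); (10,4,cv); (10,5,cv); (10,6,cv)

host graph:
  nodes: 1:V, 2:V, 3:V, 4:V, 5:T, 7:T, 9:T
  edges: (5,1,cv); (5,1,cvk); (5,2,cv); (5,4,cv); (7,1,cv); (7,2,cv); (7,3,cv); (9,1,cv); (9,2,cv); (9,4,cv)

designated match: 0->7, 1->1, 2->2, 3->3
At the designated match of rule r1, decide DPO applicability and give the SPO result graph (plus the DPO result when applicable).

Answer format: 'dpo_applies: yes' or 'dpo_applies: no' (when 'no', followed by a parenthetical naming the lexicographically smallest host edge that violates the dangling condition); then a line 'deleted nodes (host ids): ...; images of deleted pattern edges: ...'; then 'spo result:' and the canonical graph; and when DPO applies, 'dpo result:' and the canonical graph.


dpo_applies: yes
deleted nodes (host ids): 7; images of deleted pattern edges: (7,1,cv); (7,2,cv); (7,3,cv)
spo result:
nodes: 1:V, 2:V, 3:V, 4:V, 5:T, 9:T, 10:V, 11:V, 12:V, 13:T, 14:T, 15:T, 16:T
edges: (5,1,cv); (5,1,cvk); (5,2,cv); (5,4,cv); (9,1,cv); (9,2,cv); (9,4,cv); (13,1,cv); (13,10,cv); (13,12,cv); (14,2,cv); (14,10,cv); (14,11,cv); (15,3,cv); (15,11,cv); (15,12,cv); (16,10,cv); (16,11,cv); (16,12,cv)
dpo result:
nodes: 1:V, 2:V, 3:V, 4:V, 5:T, 9:T, 10:V, 11:V, 12:V, 13:T, 14:T, 15:T, 16:T
edges: (5,1,cv); (5,1,cvk); (5,2,cv); (5,4,cv); (9,1,cv); (9,2,cv); (9,4,cv); (13,1,cv); (13,10,cv); (13,12,cv); (14,2,cv); (14,10,cv); (14,11,cv); (15,3,cv); (15,11,cv); (15,12,cv); (16,10,cv); (16,11,cv); (16,12,cv)


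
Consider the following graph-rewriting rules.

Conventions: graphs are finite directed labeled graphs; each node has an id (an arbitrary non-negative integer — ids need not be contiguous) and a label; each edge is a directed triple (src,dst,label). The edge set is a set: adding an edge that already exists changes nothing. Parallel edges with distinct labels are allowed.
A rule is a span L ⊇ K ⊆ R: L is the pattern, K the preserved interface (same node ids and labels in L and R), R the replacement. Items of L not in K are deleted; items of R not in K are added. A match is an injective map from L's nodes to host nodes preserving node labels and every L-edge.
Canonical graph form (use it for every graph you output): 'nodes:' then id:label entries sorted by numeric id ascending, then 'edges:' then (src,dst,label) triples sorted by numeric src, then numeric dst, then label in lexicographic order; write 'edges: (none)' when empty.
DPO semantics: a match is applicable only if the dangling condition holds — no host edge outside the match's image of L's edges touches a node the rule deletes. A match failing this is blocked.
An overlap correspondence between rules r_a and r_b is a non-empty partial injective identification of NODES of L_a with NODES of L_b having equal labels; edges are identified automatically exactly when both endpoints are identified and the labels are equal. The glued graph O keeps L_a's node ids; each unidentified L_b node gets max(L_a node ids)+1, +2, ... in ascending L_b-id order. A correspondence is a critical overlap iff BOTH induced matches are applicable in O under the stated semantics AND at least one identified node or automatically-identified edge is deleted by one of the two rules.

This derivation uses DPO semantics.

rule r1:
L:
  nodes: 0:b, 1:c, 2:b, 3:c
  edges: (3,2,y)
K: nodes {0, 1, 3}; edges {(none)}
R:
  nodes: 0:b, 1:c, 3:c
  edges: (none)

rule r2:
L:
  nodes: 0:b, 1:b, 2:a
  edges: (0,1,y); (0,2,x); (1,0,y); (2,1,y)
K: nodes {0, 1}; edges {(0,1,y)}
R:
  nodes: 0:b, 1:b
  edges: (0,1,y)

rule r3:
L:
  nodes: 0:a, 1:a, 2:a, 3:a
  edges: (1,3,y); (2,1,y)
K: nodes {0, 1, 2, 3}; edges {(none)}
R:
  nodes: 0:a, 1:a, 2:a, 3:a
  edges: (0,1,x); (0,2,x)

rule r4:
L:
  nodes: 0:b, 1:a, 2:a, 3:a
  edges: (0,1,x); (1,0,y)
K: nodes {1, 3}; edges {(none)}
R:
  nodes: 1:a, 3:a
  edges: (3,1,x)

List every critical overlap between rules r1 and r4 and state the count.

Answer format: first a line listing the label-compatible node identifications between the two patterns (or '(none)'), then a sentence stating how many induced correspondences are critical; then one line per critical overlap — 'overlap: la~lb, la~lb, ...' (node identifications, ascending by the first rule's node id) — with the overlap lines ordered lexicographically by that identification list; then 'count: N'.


label-compatible node identifications between L(r1) and L(r4): 0~0, 2~0
1 of the induced correspondences is a critical overlap of r1 and r4.
overlap: 0~0
count: 1


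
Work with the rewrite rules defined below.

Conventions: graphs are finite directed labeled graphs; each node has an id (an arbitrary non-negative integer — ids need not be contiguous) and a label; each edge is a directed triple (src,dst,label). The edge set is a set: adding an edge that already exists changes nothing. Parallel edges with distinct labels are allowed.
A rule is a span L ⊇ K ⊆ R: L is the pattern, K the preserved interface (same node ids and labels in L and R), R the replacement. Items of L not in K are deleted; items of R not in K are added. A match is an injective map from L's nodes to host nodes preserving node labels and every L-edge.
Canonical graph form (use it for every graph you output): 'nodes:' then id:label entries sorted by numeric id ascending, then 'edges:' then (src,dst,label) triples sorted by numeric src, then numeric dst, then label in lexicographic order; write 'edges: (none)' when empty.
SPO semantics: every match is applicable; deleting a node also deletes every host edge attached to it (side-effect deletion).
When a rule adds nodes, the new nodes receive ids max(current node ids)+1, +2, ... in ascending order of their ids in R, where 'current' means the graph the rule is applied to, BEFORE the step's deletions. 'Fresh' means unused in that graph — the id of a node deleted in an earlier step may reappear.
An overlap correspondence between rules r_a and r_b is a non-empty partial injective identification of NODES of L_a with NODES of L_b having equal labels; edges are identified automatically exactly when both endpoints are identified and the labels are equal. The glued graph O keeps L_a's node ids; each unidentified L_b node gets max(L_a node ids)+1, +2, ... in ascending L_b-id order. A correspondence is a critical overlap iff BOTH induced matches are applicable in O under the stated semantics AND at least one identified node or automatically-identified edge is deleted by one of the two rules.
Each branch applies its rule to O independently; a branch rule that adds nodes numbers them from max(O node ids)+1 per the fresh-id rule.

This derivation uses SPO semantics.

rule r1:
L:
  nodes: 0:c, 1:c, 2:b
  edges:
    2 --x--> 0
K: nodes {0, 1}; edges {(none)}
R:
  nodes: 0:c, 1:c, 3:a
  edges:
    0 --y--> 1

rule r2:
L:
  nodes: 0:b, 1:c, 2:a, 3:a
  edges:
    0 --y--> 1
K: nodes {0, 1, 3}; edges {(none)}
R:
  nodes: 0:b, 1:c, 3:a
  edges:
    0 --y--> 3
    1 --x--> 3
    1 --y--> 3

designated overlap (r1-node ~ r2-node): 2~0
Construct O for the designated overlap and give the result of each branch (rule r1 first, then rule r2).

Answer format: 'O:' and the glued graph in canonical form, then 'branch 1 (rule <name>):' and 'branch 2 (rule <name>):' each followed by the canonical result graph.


O:
nodes: 0:c, 1:c, 2:b, 3:c, 4:a, 5:a
edges: (2,0,x); (2,3,y)
branch 1 (rule r1):
nodes: 0:c, 1:c, 3:c, 4:a, 5:a, 6:a
edges: (0,1,y)
branch 2 (rule r2):
nodes: 0:c, 1:c, 2:b, 3:c, 5:a
edges: (2,0,x); (2,5,y); (3,5,x); (3,5,y)


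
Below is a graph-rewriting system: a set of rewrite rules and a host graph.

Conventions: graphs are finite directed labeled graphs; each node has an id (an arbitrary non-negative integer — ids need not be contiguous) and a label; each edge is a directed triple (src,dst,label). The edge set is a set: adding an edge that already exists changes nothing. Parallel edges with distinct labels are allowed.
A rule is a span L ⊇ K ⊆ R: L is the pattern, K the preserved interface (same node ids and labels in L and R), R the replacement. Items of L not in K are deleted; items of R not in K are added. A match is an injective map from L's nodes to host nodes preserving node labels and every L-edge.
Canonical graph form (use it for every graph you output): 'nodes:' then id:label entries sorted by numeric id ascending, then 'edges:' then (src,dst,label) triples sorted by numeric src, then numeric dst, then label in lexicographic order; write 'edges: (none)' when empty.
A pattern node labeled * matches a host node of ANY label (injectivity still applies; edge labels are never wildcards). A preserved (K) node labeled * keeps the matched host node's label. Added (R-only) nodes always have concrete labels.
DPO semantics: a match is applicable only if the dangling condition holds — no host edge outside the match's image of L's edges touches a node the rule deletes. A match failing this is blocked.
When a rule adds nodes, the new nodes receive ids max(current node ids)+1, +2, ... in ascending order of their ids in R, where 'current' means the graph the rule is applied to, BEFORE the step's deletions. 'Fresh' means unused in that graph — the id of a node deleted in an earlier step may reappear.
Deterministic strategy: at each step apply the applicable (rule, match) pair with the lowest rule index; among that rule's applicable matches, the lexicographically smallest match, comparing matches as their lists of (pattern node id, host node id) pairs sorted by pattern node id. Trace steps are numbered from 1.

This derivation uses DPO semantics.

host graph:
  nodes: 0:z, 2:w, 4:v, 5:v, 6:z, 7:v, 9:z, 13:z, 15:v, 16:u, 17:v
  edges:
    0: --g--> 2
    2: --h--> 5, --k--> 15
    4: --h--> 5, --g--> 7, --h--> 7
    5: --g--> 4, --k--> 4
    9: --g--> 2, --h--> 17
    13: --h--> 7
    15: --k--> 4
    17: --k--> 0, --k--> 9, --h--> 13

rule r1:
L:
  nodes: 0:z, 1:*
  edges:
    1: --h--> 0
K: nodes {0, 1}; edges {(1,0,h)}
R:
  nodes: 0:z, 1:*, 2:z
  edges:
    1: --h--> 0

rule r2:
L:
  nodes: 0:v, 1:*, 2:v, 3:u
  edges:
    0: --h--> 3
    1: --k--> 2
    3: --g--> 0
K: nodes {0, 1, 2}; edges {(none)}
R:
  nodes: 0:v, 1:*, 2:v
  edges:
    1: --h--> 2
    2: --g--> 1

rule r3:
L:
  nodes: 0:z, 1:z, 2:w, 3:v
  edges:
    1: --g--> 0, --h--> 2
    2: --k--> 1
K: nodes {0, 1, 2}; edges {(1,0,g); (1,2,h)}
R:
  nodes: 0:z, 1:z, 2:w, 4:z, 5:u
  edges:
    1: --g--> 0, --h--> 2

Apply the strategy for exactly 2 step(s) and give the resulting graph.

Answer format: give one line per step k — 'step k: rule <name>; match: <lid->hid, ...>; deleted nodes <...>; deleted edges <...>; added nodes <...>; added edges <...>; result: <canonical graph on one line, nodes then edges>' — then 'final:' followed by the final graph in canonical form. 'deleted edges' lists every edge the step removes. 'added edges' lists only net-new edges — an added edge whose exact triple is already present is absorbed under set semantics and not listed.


step 1: rule r1; match: 0->13, 1->17; deleted nodes (none); deleted edges (none); added nodes 18; added edges (none); result: nodes: 0:z, 2:w, 4:v, 5:v, 6:z, 7:v, 9:z, 13:z, 15:v, 16:u, 17:v, 18:z edges: (0,2,g); (2,5,h); (2,15,k); (4,5,h); (4,7,g); (4,7,h); (5,4,g); (5,4,k); (9,2,g); (9,17,h); (13,7,h); (15,4,k); (17,0,k); (17,9,k); (17,13,h)
step 2: rule r1; match: 0->13, 1->17; deleted nodes (none); deleted edges (none); added nodes 19; added edges (none); result: nodes: 0:z, 2:w, 4:v, 5:v, 6:z, 7:v, 9:z, 13:z, 15:v, 16:u, 17:v, 18:z, 19:z edges: (0,2,g); (2,5,h); (2,15,k); (4,5,h); (4,7,g); (4,7,h); (5,4,g); (5,4,k); (9,2,g); (9,17,h); (13,7,h); (15,4,k); (17,0,k); (17,9,k); (17,13,h)
final:
nodes: 0:z, 2:w, 4:v, 5:v, 6:z, 7:v, 9:z, 13:z, 15:v, 16:u, 17:v, 18:z, 19:z
edges: (0,2,g); (2,5,h); (2,15,k); (4,5,h); (4,7,g); (4,7,h); (5,4,g); (5,4,k); (9,2,g); (9,17,h); (13,7,h); (15,4,k); (17,0,k); (17,9,k); (17,13,h)


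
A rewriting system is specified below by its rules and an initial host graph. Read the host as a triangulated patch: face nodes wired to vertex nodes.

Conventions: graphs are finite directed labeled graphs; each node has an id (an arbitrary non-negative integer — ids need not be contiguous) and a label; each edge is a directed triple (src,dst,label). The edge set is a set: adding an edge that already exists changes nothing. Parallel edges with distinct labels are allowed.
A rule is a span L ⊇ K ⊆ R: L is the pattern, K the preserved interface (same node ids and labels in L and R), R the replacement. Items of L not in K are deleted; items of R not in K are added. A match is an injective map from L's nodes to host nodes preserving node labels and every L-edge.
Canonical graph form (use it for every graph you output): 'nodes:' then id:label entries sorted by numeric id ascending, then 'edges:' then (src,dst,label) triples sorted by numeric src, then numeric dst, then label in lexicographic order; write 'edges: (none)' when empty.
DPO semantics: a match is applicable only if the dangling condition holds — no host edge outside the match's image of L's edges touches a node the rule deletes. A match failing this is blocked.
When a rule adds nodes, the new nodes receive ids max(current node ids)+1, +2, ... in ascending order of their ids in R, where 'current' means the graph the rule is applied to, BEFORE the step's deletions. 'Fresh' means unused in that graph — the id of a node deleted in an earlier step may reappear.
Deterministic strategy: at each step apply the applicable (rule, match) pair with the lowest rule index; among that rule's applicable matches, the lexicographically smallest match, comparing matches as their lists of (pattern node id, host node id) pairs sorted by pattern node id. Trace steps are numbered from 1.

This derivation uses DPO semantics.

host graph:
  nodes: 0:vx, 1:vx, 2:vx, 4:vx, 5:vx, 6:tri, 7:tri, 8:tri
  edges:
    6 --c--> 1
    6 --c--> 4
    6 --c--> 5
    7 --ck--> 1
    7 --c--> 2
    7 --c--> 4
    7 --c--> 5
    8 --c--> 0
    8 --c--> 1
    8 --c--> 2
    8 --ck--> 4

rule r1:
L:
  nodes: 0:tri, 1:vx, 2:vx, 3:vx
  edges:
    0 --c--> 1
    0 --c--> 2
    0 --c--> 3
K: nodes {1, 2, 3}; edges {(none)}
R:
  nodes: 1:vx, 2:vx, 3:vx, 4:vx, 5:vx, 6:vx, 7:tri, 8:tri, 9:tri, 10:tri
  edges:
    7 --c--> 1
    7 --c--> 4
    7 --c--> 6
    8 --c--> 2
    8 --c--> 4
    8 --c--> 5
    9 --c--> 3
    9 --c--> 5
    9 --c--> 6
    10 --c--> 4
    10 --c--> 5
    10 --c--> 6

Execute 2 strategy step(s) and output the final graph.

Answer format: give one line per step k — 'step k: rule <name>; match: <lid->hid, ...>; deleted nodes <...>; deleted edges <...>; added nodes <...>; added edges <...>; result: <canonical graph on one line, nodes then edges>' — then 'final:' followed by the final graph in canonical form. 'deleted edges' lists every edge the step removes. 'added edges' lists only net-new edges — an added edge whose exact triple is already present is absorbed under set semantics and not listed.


step 1: rule r1; match: 0->6, 1->1, 2->4, 3->5; deleted nodes 6; deleted edges (6,1,c); (6,4,c); (6,5,c); added nodes 9, 10, 11, 12, 13, 14, 15; added edges (12,1,c); (12,9,c); (12,11,c); (13,4,c); (13,9,c); (13,10,c); (14,5,c); (14,10,c); (14,11,c); (15,9,c); (15,10,c); (15,11,c); result: nodes: 0:vx, 1:vx, 2:vx, 4:vx, 5:vx, 7:tri, 8:tri, 9:vx, 10:vx, 11:vx, 12:tri, 13:tri, 14:tri, 15:tri edges: (7,1,ck); (7,2,c); (7,4,c); (7,5,c); (8,0,c); (8,1,c); (8,2,c); (8,4,ck); (12,1,c); (12,9,c); (12,11,c); (13,4,c); (13,9,c); (13,10,c); (14,5,c); (14,10,c); (14,11,c); (15,9,c); (15,10,c); (15,11,c)
step 2: rule r1; match: 0->12, 1->1, 2->9, 3->11; deleted nodes 12; deleted edges (12,1,c); (12,9,c); (12,11,c); added nodes 16, 17, 18, 19, 20, 21, 22; added edges (19,1,c); (19,16,c); (19,18,c); (20,9,c); (20,16,c); (20,17,c); (21,11,c); (21,17,c); (21,18,c); (22,16,c); (22,17,c); (22,18,c); result: nodes: 0:vx, 1:vx, 2:vx, 4:vx, 5:vx, 7:tri, 8:tri, 9:vx, 10:vx, 11:vx, 13:tri, 14:tri, 15:tri, 16:vx, 17:vx, 18:vx, 19:tri, 20:tri, 21:tri, 22:tri edges: (7,1,ck); (7,2,c); (7,4,c); (7,5,c); (8,0,c); (8,1,c); (8,2,c); (8,4,ck); (13,4,c); (13,9,c); (13,10,c); (14,5,c); (14,10,c); (14,11,c); (15,9,c); (15,10,c); (15,11,c); (19,1,c); (19,16,c); (19,18,c); (20,9,c); (20,16,c); (20,17,c); (21,11,c); (21,17,c); (21,18,c); (22,16,c); (22,17,c); (22,18,c)
final:
nodes: 0:vx, 1:vx, 2:vx, 4:vx, 5:vx, 7:tri, 8:tri, 9:vx, 10:vx, 11:vx, 13:tri, 14:tri, 15:tri, 16:vx, 17:vx, 18:vx, 19:tri, 20:tri, 21:tri, 22:tri
edges: (7,1,ck); (7,2,c); (7,4,c); (7,5,c); (8,0,c); (8,1,c); (8,2,c); (8,4,ck); (13,4,c); (13,9,c); (13,10,c); (14,5,c); (14,10,c); (14,11,c); (15,9,c); (15,10,c); (15,11,c); (19,1,c); (19,16,c); (19,18,c); (20,9,c); (20,16,c); (20,17,c); (21,11,c); (21,17,c); (21,18,c); (22,16,c); (22,17,c); (22,18,c)


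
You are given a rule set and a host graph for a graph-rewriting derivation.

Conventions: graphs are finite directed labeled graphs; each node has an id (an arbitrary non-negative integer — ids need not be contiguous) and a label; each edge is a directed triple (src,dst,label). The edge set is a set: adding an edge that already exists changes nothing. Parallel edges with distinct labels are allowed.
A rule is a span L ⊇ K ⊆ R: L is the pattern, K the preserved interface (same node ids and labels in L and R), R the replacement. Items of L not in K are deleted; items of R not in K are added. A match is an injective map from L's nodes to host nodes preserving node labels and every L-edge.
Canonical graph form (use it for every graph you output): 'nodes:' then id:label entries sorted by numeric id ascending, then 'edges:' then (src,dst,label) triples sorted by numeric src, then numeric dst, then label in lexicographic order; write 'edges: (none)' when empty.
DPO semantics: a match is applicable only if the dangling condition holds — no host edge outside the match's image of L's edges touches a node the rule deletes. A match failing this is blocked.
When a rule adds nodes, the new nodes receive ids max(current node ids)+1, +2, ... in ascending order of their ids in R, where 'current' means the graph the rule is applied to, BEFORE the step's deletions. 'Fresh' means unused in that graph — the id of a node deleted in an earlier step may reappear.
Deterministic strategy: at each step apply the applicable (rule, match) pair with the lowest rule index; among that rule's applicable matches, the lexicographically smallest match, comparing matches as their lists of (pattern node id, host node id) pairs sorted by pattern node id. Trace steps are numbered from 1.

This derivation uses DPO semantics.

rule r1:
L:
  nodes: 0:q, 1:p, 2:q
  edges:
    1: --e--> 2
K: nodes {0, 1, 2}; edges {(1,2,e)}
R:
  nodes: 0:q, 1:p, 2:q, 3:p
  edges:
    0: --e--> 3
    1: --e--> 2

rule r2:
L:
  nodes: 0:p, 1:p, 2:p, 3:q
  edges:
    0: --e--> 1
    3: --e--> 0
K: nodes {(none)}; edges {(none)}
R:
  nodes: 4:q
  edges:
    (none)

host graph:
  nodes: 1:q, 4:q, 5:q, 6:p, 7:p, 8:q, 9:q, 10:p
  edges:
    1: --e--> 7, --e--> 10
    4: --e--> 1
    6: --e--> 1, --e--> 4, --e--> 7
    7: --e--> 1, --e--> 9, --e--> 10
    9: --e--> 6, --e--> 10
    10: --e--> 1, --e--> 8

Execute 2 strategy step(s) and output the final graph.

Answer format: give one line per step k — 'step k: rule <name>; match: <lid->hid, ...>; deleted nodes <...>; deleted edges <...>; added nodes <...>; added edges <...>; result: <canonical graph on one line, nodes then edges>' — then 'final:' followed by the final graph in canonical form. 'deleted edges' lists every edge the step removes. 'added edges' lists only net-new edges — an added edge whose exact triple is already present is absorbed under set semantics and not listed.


step 1: rule r1; match: 0->1, 1->6, 2->4; deleted nodes (none); deleted edges (none); added nodes 11; added edges (1,11,e); result: nodes: 1:q, 4:q, 5:q, 6:p, 7:p, 8:q, 9:q, 10:p, 11:p edges: (1,7,e); (1,10,e); (1,11,e); (4,1,e); (6,1,e); (6,4,e); (6,7,e); (7,1,e); (7,9,e); (7,10,e); (9,6,e); (9,10,e); (10,1,e); (10,8,e)
step 2: rule r1; match: 0->1, 1->6, 2->4; deleted nodes (none); deleted edges (none); added nodes 12; added edges (1,12,e); result: nodes: 1:q, 4:q, 5:q, 6:p, 7:p, 8:q, 9:q, 10:p, 11:p, 12:p edges: (1,7,e); (1,10,e); (1,11,e); (1,12,e); (4,1,e); (6,1,e); (6,4,e); (6,7,e); (7,1,e); (7,9,e); (7,10,e); (9,6,e); (9,10,e); (10,1,e); (10,8,e)
final:
nodes: 1:q, 4:q, 5:q, 6:p, 7:p, 8:q, 9:q, 10:p, 11:p, 12:p
edges: (1,7,e); (1,10,e); (1,11,e); (1,12,e); (4,1,e); (6,1,e); (6,4,e); (6,7,e); (7,1,e); (7,9,e); (7,10,e); (9,6,e); (9,10,e); (10,1,e); (10,8,e)
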